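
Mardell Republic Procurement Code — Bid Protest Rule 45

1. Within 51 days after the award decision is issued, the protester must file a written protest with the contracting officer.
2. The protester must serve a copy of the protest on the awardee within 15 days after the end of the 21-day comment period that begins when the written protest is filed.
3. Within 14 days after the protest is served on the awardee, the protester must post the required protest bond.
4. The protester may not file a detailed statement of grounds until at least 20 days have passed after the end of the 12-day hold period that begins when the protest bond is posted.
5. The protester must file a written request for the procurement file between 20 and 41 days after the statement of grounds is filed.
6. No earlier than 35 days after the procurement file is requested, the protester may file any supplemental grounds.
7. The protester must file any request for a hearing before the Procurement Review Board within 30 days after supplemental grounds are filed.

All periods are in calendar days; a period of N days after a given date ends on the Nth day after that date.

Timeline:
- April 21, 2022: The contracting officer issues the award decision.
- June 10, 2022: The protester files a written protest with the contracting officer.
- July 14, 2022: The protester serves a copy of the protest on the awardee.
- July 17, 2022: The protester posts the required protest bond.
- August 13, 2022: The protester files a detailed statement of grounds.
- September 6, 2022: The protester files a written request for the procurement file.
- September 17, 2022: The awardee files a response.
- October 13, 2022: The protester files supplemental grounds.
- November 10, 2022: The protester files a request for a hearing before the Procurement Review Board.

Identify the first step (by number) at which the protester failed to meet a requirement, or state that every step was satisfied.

(1) due by April 21, 2022 + 51 days = June 11, 2022; done June 10, 2022 — timely.
(2) due by July 1, 2022 + 15 days = July 16, 2022; completed July 14, 2022, before the deadline.
(3) due by July 14, 2022 + 14 days = July 28, 2022; completed July 17, 2022, before the deadline.
(4) permitted from July 29, 2022 + 20 days = August 18, 2022 onward; acted on August 13, 2022, 5 days prematurely.

Step 4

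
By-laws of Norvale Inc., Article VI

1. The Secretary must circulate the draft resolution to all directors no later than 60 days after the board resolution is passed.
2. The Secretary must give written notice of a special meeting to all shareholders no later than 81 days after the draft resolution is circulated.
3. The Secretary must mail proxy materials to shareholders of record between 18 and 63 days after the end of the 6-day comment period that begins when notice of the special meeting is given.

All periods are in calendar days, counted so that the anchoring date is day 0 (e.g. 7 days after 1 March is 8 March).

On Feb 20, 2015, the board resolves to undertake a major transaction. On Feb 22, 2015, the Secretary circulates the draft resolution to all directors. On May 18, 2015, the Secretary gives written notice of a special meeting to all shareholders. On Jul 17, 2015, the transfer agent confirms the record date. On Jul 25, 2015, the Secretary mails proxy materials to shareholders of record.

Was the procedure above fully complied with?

(1) due by Feb 20, 2015 + 60 days = Apr 21, 2015; completed Feb 22, 2015, before the deadline.
(2) due by Feb 22, 2015 + 81 days = May 14, 2015; not done until May 18, 2015, 4 days after the deadline.
Later steps need not be reached.

No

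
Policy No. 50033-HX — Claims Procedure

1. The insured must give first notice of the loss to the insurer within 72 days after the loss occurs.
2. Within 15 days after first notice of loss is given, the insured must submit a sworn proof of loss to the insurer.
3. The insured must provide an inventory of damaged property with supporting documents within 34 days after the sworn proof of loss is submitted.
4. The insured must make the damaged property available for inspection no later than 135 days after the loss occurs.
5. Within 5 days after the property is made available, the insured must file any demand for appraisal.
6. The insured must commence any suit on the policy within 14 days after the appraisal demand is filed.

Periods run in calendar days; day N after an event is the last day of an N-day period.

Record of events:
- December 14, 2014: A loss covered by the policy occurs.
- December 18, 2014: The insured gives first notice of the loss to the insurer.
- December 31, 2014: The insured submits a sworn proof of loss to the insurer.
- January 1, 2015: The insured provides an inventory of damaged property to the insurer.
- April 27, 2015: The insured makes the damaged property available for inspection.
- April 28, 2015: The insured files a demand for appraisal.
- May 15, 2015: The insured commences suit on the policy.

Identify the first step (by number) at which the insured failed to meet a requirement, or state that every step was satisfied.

Step 6

Step 1: 72 days after December 14, 2014 (when the loss occurs) is February 24, 2015; done December 18, 2014 — timely.
Step 2: 15 days after December 18, 2014 (when first notice of loss is given) is January 2, 2015; completed December 31, 2014, before the deadline.
Step 3: 34 days after December 31, 2014 (when the sworn proof of loss is submitted) is February 3, 2015; January 1, 2015 is within that limit.
Step 4: 135 days after December 14, 2014 (when the loss occurs) is April 28, 2015; April 27, 2015 is within that limit.
Step 5: 5 days after April 27, 2015 (when the property is made available) is May 2, 2015; done April 28, 2015 — timely.
Step 6: 14 days after April 28, 2015 (when the appraisal demand is filed) is May 12, 2015; not done until May 15, 2015, 3 days after the deadline.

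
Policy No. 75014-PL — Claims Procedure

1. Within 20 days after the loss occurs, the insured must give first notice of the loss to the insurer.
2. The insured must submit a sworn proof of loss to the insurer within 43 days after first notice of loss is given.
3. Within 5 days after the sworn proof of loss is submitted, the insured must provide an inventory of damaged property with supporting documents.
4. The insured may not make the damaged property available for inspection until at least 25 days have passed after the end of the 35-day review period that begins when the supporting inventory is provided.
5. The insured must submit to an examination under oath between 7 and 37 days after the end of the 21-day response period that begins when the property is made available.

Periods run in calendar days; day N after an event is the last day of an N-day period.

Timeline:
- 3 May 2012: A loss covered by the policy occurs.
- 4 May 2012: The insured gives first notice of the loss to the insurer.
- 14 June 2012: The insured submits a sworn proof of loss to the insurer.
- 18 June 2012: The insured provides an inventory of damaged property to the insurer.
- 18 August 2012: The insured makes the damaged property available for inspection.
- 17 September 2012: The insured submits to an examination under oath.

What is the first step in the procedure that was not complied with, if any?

None — every step was satisfied

Step 1 — counting 20 days from 3 May 2012 (when the loss occurs) gives a deadline of 23 May 2012; 4 May 2012 is within that limit.
Step 2 — counting 43 days from 4 May 2012 (when first notice of loss is given) gives a deadline of 16 June 2012; 14 June 2012 is within that limit.
Step 3 — counting 5 days from 14 June 2012 (when the sworn proof of loss is submitted) gives a deadline of 19 June 2012; done 18 June 2012 — timely.
Step 4 — must wait 25 days from 23 July 2012 (end of the 35-day review period, which began when the supporting inventory is provided on 18 June 2012), so not before 17 August 2012; done 18 August 2012, after the minimum wait.
Step 5 — 7 and 37 days from 8 September 2012 (end of the 21-day response period, which began when the property is made available on 18 August 2012) are 15 September 2012 and 15 October 2012 respectively; done 17 September 2012 — within the window.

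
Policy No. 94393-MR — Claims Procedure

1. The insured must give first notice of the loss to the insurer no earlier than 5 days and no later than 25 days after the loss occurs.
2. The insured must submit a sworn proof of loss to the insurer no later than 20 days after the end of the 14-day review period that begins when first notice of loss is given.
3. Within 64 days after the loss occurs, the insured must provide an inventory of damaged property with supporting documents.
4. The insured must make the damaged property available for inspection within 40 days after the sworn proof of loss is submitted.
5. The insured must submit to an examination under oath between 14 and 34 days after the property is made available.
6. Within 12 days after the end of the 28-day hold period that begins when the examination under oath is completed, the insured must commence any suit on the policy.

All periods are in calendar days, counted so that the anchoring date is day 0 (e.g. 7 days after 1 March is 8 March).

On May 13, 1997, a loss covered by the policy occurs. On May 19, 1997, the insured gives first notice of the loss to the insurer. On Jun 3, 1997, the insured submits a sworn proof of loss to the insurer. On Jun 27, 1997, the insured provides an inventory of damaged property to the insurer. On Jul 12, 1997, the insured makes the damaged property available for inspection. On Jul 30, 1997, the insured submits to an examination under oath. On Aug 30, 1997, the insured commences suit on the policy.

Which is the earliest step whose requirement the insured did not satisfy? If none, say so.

Step 1: the window is 5–25 days after May 13, 1997 (when the loss occurs), so May 18, 1997 through Jun 7, 1997; done May 19, 1997 — within the window.
Step 2: 20 days after Jun 2, 1997 (end of the 14-day review period, which began when first notice of loss is given on May 19, 1997) is Jun 22, 1997; done Jun 3, 1997 — timely.
Step 3: 64 days after May 13, 1997 (when the loss occurs) is Jul 16, 1997; Jun 27, 1997 is within that limit.
Step 4: 40 days after Jun 3, 1997 (when the sworn proof of loss is submitted) is Jul 13, 1997; completed Jul 12, 1997, before the deadline.
Step 5: the window is 14–34 days after Jul 12, 1997 (when the property is made available), so Jul 26, 1997 through Aug 15, 1997; Jul 30, 1997 falls inside that range.
Step 6: 12 days after Aug 27, 1997 (end of the 28-day hold period, which began when the examination under oath is completed on Jul 30, 1997) is Sep 8, 1997; completed Aug 30, 1997, before the deadline.

None — every step was satisfied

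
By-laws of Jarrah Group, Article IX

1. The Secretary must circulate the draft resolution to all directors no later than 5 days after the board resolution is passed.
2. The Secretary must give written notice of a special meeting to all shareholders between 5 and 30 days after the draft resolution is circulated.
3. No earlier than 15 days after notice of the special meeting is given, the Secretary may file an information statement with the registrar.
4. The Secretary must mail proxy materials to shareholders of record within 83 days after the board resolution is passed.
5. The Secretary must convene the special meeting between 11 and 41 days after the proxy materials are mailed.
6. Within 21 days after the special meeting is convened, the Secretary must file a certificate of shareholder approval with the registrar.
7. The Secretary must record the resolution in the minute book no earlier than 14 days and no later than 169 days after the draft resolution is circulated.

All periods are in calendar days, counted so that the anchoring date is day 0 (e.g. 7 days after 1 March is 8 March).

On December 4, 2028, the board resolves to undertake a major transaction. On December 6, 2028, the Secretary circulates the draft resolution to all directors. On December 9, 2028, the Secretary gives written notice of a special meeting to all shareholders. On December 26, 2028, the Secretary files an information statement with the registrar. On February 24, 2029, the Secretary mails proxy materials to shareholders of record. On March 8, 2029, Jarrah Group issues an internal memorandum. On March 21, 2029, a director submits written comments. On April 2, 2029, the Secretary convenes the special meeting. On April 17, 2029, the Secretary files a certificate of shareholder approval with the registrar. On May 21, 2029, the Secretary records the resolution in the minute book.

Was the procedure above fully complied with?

(1) due by December 4, 2028 + 5 days = December 9, 2028; completed December 6, 2028, before the deadline.
(2) the permitted window runs from December 6, 2028 + 5 = December 11, 2028 to December 6, 2028 + 30 = January 5, 2029; done December 9, 2028 — 2 days before the window opened.
The analysis stops there.

No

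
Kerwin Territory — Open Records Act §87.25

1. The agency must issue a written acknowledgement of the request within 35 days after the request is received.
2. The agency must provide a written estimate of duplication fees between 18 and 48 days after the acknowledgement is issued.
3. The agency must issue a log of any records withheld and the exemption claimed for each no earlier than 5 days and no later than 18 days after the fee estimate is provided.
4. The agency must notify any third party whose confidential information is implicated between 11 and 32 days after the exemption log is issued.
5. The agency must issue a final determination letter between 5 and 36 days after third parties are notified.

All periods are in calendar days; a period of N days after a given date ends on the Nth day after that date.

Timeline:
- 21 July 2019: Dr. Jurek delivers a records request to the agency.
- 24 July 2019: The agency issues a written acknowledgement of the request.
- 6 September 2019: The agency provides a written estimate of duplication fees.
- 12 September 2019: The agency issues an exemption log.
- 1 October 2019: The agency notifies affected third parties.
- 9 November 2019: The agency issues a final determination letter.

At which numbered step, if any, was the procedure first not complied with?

Step 5

Step 1 — counting 35 days from 21 July 2019 (when the request is received) gives a deadline of 25 August 2019; done 24 July 2019 — timely.
Step 2 — 18 and 48 days from 24 July 2019 (when the acknowledgement is issued) are 11 August 2019 and 10 September 2019 respectively; 6 September 2019 falls inside that range.
Step 3 — 5 and 18 days from 6 September 2019 (when the fee estimate is provided) are 11 September 2019 and 24 September 2019 respectively; 12 September 2019 falls inside that range.
Step 4 — 11 and 32 days from 12 September 2019 (when the exemption log is issued) are 23 September 2019 and 14 October 2019 respectively; done 1 October 2019, which is between those dates.
Step 5 — 5 and 36 days from 1 October 2019 (when third parties are notified) are 6 October 2019 and 6 November 2019 respectively; 9 November 2019 is 3 days past the end of the window.
Later steps need not be reached.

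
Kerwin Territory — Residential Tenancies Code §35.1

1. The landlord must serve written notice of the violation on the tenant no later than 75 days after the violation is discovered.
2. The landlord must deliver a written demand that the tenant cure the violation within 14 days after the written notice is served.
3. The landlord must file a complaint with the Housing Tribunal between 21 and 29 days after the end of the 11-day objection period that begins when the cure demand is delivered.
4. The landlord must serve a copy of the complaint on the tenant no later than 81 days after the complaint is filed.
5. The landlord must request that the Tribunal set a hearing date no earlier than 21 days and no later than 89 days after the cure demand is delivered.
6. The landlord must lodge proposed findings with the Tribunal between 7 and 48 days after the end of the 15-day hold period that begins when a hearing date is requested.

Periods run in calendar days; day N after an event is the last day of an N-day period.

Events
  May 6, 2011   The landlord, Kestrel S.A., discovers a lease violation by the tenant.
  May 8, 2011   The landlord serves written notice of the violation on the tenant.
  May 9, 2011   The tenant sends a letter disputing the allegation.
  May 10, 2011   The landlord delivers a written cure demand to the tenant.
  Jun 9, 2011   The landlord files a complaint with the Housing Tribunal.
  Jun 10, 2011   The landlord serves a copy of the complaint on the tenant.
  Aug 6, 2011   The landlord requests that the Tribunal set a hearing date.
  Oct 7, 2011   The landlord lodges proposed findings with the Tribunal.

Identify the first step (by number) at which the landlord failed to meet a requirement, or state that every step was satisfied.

Step 1 — counting 75 days from May 6, 2011 (when the violation is discovered) gives a deadline of Jul 20, 2011; completed May 8, 2011, before the deadline.
Step 2 — counting 14 days from May 8, 2011 (when the written notice is served) gives a deadline of May 22, 2011; completed May 10, 2011, before the deadline.
Step 3 — 21 and 29 days from May 21, 2011 (end of the 11-day objection period, which began when the cure demand is delivered on May 10, 2011) are Jun 11, 2011 and Jun 19, 2011 respectively; done Jun 9, 2011 — 2 days before the window opened.
Later steps need not be reached.

Step 3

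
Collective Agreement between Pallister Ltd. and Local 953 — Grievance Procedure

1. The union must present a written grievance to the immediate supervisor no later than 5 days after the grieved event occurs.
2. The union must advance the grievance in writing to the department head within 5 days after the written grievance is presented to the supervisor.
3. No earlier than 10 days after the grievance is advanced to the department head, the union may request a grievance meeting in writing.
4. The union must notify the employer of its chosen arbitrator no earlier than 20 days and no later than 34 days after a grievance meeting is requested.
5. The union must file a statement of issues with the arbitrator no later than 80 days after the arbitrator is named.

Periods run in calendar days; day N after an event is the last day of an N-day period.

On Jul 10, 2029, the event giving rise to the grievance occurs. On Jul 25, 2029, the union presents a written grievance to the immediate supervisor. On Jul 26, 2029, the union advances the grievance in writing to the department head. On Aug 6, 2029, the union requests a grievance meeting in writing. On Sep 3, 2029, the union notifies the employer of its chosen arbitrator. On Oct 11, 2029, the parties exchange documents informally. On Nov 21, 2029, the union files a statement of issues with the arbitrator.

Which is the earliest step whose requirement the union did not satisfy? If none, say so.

Step 1 — counting 5 days from Jul 10, 2029 (when the grieved event occurs) gives a deadline of Jul 15, 2029; not done until Jul 25, 2029, 10 days after the deadline.
Later steps need not be reached.

Step 1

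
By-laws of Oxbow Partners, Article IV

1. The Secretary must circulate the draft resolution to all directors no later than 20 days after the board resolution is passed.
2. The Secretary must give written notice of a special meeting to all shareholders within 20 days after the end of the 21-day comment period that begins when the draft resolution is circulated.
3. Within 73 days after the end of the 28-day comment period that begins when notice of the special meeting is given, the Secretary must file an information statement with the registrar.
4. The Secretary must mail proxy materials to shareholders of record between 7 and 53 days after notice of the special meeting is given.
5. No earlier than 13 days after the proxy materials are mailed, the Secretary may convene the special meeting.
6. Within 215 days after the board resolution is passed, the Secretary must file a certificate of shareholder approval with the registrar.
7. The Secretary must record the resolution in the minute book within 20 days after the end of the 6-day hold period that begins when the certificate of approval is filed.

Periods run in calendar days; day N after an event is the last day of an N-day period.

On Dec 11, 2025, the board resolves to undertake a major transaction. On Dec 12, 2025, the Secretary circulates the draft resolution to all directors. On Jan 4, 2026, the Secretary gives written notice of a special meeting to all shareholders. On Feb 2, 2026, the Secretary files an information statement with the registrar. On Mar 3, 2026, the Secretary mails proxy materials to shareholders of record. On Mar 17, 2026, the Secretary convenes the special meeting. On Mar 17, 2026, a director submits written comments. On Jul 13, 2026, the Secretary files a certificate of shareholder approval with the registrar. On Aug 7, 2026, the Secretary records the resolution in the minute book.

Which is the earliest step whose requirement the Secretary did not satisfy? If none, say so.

Step 4

Step 1 — counting 20 days from Dec 11, 2025 (when the board resolution is passed) gives a deadline of Dec 31, 2025; Dec 12, 2025 is within that limit.
Step 2 — counting 20 days from Jan 2, 2026 (end of the 21-day comment period, which began when the draft resolution is circulated on Dec 12, 2025) gives a deadline of Jan 22, 2026; completed Jan 4, 2026, before the deadline.
Step 3 — counting 73 days from Feb 1, 2026 (end of the 28-day comment period, which began when notice of the special meeting is given on Jan 4, 2026) gives a deadline of Apr 15, 2026; done Feb 2, 2026 — timely.
Step 4 — 7 and 53 days from Jan 4, 2026 (when notice of the special meeting is given) are Jan 11, 2026 and Feb 26, 2026 respectively; Mar 3, 2026 is 5 days past the end of the window.
The procedure was therefore not followed at step 4.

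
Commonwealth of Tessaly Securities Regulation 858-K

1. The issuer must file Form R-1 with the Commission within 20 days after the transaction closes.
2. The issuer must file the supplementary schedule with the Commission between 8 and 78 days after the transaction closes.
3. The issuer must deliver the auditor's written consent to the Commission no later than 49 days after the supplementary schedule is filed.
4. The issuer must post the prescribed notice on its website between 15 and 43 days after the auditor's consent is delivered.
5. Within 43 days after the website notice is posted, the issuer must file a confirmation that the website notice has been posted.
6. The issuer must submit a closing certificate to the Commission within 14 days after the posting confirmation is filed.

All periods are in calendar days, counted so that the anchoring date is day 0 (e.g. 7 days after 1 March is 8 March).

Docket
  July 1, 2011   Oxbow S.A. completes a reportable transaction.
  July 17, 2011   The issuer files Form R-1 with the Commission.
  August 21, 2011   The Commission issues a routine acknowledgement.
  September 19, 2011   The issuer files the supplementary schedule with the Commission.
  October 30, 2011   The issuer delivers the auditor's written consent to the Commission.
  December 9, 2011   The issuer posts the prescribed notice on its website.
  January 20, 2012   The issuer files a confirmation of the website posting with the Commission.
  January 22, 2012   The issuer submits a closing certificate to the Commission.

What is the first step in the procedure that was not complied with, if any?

Step 2

Step 1 — counting 20 days from July 1, 2011 (when the transaction closes) gives a deadline of July 21, 2011; done July 17, 2011 — timely.
Step 2 — 8 and 78 days from July 1, 2011 (when the transaction closes) are July 9, 2011 and September 17, 2011 respectively; September 19, 2011 is 2 days past the end of the window.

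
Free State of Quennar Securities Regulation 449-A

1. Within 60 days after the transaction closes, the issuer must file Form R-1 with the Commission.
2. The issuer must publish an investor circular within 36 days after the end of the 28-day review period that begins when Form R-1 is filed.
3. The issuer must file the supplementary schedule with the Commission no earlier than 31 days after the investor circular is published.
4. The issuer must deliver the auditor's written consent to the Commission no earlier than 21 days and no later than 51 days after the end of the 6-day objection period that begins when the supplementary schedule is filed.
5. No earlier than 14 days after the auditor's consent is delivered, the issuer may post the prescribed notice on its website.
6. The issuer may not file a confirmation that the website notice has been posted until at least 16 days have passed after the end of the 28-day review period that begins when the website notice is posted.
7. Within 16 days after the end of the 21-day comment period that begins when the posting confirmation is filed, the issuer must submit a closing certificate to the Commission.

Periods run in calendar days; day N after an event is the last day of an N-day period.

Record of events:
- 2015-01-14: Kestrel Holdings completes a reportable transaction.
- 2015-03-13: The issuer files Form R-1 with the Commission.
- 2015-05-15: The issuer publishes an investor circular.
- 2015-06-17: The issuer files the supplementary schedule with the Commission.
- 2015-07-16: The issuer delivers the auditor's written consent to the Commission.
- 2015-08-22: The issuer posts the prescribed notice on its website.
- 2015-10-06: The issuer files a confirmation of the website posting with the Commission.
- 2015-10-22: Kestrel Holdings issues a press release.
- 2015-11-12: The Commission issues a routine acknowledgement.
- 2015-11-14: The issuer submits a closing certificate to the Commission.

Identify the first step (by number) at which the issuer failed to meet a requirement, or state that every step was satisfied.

Step 1: 60 days after 2015-01-14 (when the transaction closes) is 2015-03-15; completed 2015-03-13, before the deadline.
Step 2: 36 days after 2015-04-10 (end of the 28-day review period, which began when Form R-1 is filed on 2015-03-13) is 2015-05-16; 2015-05-15 is within that limit.
Step 3: the earliest permitted date is 31 days after 2015-05-15 (when the investor circular is published), i.e. 2015-06-15; done 2015-06-17, after the minimum wait.
Step 4: the window is 21–51 days after 2015-06-23 (end of the 6-day objection period, which began when the supplementary schedule is filed on 2015-06-17), so 2015-07-14 through 2015-08-13; done 2015-07-16, which is between those dates.
Step 5: the earliest permitted date is 14 days after 2015-07-16 (when the auditor's consent is delivered), i.e. 2015-07-30; done 2015-08-22 — permitted.
Step 6: the earliest permitted date is 16 days after 2015-09-19 (end of the 28-day review period, which began when the website notice is posted on 2015-08-22), i.e. 2015-10-05; 2015-10-06 is on or after that date.
Step 7: 16 days after 2015-10-27 (end of the 21-day comment period, which began when the posting confirmation is filed on 2015-10-06) is 2015-11-12; 2015-11-14 misses that deadline by 2 days.
The analysis stops there.

Step 7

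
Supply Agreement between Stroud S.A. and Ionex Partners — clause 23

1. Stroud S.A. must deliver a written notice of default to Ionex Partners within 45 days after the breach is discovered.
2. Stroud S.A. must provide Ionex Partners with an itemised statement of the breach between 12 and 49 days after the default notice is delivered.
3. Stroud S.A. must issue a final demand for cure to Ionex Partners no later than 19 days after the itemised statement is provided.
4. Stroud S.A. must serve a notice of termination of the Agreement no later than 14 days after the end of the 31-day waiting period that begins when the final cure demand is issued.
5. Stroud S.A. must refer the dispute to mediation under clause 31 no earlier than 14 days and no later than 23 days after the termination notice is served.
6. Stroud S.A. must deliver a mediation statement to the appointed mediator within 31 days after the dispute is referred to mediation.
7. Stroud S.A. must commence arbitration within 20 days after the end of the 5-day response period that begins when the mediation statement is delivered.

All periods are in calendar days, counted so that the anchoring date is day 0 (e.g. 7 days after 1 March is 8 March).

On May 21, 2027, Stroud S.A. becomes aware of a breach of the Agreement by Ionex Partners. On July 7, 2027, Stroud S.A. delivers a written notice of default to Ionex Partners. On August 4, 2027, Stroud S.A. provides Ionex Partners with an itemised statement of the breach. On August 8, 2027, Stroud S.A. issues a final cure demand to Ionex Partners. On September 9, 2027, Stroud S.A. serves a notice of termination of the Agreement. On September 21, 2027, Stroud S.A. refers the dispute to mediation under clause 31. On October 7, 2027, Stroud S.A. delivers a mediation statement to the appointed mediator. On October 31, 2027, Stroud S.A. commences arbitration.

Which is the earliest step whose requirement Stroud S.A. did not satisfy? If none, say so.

Step 1

Step 1 — counting 45 days from May 21, 2027 (when the breach is discovered) gives a deadline of July 5, 2027; done July 7, 2027 — 2 days late.
Later steps need not be reached.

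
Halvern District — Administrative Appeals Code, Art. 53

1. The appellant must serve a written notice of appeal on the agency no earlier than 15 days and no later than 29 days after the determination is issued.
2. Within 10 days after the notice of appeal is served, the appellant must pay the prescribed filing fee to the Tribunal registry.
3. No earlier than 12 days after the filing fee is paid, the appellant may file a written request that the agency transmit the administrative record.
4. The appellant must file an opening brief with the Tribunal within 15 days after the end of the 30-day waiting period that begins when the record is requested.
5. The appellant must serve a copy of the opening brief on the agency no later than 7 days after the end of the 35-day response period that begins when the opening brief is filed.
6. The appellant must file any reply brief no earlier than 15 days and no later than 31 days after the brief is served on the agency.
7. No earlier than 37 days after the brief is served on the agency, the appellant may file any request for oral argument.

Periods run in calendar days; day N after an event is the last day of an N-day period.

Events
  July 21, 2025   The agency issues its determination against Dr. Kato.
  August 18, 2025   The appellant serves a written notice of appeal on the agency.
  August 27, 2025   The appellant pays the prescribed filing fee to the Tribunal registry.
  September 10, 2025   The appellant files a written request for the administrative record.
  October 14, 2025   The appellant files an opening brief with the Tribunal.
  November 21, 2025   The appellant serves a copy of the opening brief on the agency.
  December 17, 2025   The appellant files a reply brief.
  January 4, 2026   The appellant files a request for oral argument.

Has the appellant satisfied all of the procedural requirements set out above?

Yes

Step 1 — 15 and 29 days from July 21, 2025 (when the determination is issued) are August 5, 2025 and August 19, 2025 respectively; done August 18, 2025 — within the window.
Step 2 — counting 10 days from August 18, 2025 (when the notice of appeal is served) gives a deadline of August 28, 2025; done August 27, 2025 — timely.
Step 3 — must wait 12 days from August 27, 2025 (when the filing fee is paid), so not before September 8, 2025; done September 10, 2025 — permitted.
Step 4 — counting 15 days from October 10, 2025 (end of the 30-day waiting period, which began when the record is requested on September 10, 2025) gives a deadline of October 25, 2025; completed October 14, 2025, before the deadline.
Step 5 — counting 7 days from November 18, 2025 (end of the 35-day response period, which began when the opening brief is filed on October 14, 2025) gives a deadline of November 25, 2025; done November 21, 2025 — timely.
Step 6 — 15 and 31 days from November 21, 2025 (when the brief is served on the agency) are December 6, 2025 and December 22, 2025 respectively; December 17, 2025 falls inside that range.
Step 7 — must wait 37 days from November 21, 2025 (when the brief is served on the agency), so not before December 28, 2025; done January 4, 2026, after the minimum wait.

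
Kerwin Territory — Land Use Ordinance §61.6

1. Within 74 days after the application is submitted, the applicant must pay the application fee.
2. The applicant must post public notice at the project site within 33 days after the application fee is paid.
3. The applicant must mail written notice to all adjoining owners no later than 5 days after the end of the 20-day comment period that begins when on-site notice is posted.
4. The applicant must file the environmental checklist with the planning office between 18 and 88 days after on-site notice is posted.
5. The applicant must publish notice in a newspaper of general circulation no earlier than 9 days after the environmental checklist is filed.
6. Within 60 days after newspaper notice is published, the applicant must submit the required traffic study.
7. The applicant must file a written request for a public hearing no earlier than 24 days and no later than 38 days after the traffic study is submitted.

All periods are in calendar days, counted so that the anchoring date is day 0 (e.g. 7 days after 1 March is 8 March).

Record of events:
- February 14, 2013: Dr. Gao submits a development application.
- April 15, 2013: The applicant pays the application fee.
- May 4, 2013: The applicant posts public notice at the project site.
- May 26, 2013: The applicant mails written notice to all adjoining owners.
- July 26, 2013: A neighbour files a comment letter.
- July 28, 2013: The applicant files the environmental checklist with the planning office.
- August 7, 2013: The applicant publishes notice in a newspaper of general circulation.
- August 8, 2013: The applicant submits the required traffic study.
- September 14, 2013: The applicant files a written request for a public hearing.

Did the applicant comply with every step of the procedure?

Yes

Step 1: 74 days after February 14, 2013 (when the application is submitted) is April 29, 2013; completed April 15, 2013, before the deadline.
Step 2: 33 days after April 15, 2013 (when the application fee is paid) is May 18, 2013; May 4, 2013 is within that limit.
Step 3: 5 days after May 24, 2013 (end of the 20-day comment period, which began when on-site notice is posted on May 4, 2013) is May 29, 2013; completed May 26, 2013, before the deadline.
Step 4: the window is 18–88 days after May 4, 2013 (when on-site notice is posted), so May 22, 2013 through July 31, 2013; done July 28, 2013, which is between those dates.
Step 5: the earliest permitted date is 9 days after July 28, 2013 (when the environmental checklist is filed), i.e. August 6, 2013; done August 7, 2013 — permitted.
Step 6: 60 days after August 7, 2013 (when newspaper notice is published) is October 6, 2013; August 8, 2013 is within that limit.
Step 7: the window is 24–38 days after August 8, 2013 (when the traffic study is submitted), so September 1, 2013 through September 15, 2013; done September 14, 2013 — within the window.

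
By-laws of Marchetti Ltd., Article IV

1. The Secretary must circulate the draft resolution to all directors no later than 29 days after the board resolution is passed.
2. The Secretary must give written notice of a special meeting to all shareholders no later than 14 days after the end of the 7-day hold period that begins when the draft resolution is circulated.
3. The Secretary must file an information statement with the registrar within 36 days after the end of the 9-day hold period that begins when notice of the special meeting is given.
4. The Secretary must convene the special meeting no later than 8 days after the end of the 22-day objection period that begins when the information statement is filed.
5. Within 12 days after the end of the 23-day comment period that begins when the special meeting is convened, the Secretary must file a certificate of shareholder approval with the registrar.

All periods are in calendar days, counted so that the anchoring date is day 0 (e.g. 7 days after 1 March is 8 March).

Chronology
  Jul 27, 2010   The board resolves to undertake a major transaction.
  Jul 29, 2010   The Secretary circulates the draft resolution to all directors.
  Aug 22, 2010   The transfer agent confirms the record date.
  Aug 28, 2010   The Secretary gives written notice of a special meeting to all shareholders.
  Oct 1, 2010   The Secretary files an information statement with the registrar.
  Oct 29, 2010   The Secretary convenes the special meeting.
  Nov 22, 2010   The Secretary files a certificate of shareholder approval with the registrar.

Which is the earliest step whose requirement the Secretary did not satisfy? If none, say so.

Step 2

Step 1 — counting 29 days from Jul 27, 2010 (when the board resolution is passed) gives a deadline of Aug 25, 2010; Jul 29, 2010 is within that limit.
Step 2 — counting 14 days from Aug 5, 2010 (end of the 7-day hold period, which began when the draft resolution is circulated on Jul 29, 2010) gives a deadline of Aug 19, 2010; Aug 28, 2010 misses that deadline by 9 days.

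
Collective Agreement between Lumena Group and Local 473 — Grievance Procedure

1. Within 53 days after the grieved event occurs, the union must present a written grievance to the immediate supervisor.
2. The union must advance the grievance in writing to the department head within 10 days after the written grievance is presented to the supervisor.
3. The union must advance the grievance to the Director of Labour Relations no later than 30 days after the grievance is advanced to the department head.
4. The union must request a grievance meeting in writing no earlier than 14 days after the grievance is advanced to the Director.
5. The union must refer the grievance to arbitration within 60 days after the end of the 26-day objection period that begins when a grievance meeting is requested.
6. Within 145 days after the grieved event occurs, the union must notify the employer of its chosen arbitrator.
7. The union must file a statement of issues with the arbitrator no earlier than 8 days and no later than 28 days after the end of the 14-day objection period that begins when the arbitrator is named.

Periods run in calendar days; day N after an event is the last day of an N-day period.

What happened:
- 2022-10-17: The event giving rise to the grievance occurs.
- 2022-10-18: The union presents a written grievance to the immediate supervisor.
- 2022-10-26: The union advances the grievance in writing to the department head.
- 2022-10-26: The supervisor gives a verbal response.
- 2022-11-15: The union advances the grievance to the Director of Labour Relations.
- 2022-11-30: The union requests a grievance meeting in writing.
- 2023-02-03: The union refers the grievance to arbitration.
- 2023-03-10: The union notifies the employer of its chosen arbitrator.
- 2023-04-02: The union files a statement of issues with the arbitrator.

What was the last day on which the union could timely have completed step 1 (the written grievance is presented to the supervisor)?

Step 1 runs from 2022-10-17, when the grieved event occurs. 53 days after 2022-10-17 is 2022-12-09.

2022-12-09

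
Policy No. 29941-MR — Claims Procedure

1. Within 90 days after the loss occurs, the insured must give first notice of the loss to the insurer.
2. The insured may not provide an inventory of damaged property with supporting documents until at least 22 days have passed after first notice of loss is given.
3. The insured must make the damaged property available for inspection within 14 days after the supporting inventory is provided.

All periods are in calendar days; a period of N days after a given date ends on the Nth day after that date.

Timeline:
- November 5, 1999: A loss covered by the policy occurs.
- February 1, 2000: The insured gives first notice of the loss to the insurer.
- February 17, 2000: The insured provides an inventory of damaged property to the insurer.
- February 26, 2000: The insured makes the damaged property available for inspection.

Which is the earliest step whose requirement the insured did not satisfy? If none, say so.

Step 1 — counting 90 days from November 5, 1999 (when the loss occurs) gives a deadline of February 3, 2000; completed February 1, 2000, before the deadline.
Step 2 — must wait 22 days from February 1, 2000 (when first notice of loss is given), so not before February 23, 2000; acted on February 17, 2000, 6 days prematurely.
That is the first point of non-compliance.

Step 2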